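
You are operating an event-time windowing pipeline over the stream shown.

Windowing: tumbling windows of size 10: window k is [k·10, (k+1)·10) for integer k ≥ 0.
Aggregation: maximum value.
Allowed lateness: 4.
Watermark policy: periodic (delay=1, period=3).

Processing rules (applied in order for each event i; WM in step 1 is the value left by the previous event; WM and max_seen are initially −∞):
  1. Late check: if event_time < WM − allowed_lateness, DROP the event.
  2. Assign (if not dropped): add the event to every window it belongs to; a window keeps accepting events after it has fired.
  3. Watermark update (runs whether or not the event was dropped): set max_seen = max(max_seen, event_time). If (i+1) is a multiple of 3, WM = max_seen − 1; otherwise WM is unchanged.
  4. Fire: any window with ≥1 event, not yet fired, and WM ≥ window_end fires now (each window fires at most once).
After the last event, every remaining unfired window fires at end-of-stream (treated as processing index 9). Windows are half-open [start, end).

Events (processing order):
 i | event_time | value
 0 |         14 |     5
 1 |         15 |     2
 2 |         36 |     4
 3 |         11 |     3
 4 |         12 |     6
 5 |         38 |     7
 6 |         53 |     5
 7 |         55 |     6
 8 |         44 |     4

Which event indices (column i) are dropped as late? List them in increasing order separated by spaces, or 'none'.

i=0 t=14 v=5: → [10,20); WM=−∞
i=1 t=15 v=2: → [10,20); WM=−∞
i=2 t=36 v=4: → [30,40); WM=35; [10,20) fires=5
i=3 t=11 v=3: DROP (t<35-4); WM=35
i=4 t=12 v=6: DROP (t<35-4); WM=35
i=5 t=38 v=7: → [30,40); WM=37
i=6 t=53 v=5: → [50,60); WM=37
i=7 t=55 v=6: → [50,60); WM=37
i=8 t=44 v=4: → [40,50); WM=54; [30,40) fires=7 [40,50) fires=4

3 4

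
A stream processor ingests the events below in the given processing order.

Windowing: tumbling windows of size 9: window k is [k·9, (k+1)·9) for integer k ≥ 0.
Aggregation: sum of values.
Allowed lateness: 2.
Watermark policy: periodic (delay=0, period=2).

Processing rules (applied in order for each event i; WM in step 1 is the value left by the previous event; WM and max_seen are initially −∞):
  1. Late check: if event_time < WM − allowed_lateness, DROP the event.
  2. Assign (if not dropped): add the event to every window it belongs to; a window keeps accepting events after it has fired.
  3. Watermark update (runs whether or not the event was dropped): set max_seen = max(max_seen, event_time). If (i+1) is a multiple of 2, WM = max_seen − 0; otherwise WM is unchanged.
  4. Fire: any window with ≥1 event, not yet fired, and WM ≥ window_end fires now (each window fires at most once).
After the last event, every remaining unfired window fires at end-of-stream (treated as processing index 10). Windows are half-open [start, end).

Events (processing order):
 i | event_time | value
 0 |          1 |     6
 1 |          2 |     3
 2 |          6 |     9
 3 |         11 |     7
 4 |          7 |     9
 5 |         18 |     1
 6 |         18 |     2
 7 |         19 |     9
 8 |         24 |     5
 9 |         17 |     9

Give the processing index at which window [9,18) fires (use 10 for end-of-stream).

i=0 t=1 v=6: → [0,9); WM=−∞
i=1 t=2 v=3: → [0,9); WM=2
i=2 t=6 v=9: → [0,9); WM=2
i=3 t=11 v=7: → [9,18); WM=11; [0,9) fires=18
i=4 t=7 v=9: DROP (t<11-2); WM=11
i=5 t=18 v=1: → [18,27); WM=18; [9,18) fires=7
i=6 t=18 v=2: → [18,27); WM=18
i=7 t=19 v=9: → [18,27); WM=19
i=8 t=24 v=5: → [18,27); WM=19
i=9 t=17 v=9: → [9,18); WM=24

5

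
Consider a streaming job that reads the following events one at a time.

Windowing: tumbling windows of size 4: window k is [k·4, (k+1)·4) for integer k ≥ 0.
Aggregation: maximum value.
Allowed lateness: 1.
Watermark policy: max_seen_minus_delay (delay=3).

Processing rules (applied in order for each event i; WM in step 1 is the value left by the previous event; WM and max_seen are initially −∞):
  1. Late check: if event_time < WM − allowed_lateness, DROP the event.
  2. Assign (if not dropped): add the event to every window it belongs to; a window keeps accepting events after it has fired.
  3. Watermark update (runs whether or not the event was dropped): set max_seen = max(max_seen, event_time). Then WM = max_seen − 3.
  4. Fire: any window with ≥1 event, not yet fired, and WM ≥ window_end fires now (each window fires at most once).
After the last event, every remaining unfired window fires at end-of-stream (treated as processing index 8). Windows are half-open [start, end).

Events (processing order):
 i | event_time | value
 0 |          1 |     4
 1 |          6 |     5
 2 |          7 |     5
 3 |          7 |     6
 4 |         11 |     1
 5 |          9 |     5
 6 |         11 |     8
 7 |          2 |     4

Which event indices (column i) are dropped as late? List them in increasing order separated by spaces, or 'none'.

7

i=0 t=1 v=4: → [0,4); WM=-2
i=1 t=6 v=5: → [4,8); WM=3
i=2 t=7 v=5: → [4,8); WM=4; [0,4) fires=4
i=3 t=7 v=6: → [4,8); WM=4
i=4 t=11 v=1: → [8,12); WM=8; [4,8) fires=6
i=5 t=9 v=5: → [8,12); WM=8
i=6 t=11 v=8: → [8,12); WM=8
i=7 t=2 v=4: DROP (t<8-1); WM=8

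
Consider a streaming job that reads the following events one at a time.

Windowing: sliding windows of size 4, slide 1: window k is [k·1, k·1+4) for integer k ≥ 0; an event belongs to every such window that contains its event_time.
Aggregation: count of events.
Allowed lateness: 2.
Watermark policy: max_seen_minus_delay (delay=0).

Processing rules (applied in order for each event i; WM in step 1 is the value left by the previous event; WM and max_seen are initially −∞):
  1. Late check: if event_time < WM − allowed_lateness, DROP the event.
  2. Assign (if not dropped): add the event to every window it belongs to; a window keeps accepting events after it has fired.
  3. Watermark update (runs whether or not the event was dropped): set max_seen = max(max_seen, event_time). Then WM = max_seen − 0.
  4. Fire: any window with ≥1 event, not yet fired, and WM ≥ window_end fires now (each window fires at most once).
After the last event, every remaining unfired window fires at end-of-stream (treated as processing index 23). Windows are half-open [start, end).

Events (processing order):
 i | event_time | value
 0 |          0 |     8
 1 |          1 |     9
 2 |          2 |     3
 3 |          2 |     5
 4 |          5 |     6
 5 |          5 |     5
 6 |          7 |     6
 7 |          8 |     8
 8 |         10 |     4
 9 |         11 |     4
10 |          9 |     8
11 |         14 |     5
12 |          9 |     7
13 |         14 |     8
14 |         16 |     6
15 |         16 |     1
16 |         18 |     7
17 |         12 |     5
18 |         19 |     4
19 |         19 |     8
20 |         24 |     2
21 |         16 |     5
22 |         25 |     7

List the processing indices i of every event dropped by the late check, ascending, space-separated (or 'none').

12 17 21

i=0 t=0 v=8: → [0,4); WM=0
i=1 t=1 v=9: → [1,5),[0,4); WM=1
i=2 t=2 v=3: → [2,6),[1,5),[0,4); WM=2
i=3 t=2 v=5: → [2,6),[1,5),[0,4); WM=2
i=4 t=5 v=6: → [5,9),[4,8),[3,7),[2,6); WM=5; [0,4) fires=4 [1,5) fires=3
i=5 t=5 v=5: → [5,9),[4,8),[3,7),[2,6); WM=5
i=6 t=7 v=6: → [7,11),[6,10),[5,9),[4,8); WM=7; [2,6) fires=4 [3,7) fires=2
i=7 t=8 v=8: → [8,12),[7,11),[6,10),[5,9); WM=8; [4,8) fires=3
i=8 t=10 v=4: → [10,14),[9,13),[8,12),[7,11); WM=10; [5,9) fires=4 [6,10) fires=2
i=9 t=11 v=4: → [11,15),[10,14),[9,13),[8,12); WM=11; [7,11) fires=3
i=10 t=9 v=8: → [9,13),[8,12),[7,11),[6,10); WM=11
i=11 t=14 v=5: → [14,18),[13,17),[12,16),[11,15); WM=14; [8,12) fires=4 [9,13) fires=3 [10,14) fires=2
i=12 t=9 v=7: DROP (t<14-2); WM=14
i=13 t=14 v=8: → [14,18),[13,17),[12,16),[11,15); WM=14
i=14 t=16 v=6: → [16,20),[15,19),[14,18),[13,17); WM=16; [11,15) fires=3 [12,16) fires=2
i=15 t=16 v=1: → [16,20),[15,19),[14,18),[13,17); WM=16
i=16 t=18 v=7: → [18,22),[17,21),[16,20),[15,19); WM=18; [13,17) fires=4 [14,18) fires=4
i=17 t=12 v=5: DROP (t<18-2); WM=18
i=18 t=19 v=4: → [19,23),[18,22),[17,21),[16,20); WM=19; [15,19) fires=3
i=19 t=19 v=8: → [19,23),[18,22),[17,21),[16,20); WM=19
i=20 t=24 v=2: → [24,28),[23,27),[22,26),[21,25); WM=24; [16,20) fires=5 [17,21) fires=3 [18,22) fires=3 [19,23) fires=2
i=21 t=16 v=5: DROP (t<24-2); WM=24
i=22 t=25 v=7: → [25,29),[24,28),[23,27),[22,26); WM=25; [21,25) fires=1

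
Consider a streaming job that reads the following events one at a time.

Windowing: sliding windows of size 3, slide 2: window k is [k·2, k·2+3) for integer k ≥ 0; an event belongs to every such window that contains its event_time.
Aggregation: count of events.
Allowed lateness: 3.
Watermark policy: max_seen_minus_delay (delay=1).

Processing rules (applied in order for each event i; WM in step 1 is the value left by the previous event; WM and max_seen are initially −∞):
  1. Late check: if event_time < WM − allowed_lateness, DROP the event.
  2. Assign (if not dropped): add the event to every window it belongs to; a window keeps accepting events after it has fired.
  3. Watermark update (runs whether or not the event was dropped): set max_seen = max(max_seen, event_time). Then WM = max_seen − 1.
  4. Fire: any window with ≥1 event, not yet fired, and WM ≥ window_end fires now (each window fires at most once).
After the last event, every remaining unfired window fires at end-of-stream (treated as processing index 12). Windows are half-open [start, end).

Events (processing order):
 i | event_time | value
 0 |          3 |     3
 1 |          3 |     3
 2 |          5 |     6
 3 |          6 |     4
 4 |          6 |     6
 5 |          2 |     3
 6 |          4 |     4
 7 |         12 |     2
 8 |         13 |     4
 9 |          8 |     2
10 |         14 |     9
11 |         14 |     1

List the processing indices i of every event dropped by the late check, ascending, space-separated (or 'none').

i=0 t=3 v=3: → [2,5); WM=2
i=1 t=3 v=3: → [2,5); WM=2
i=2 t=5 v=6: → [4,7); WM=4
i=3 t=6 v=4: → [6,9),[4,7); WM=5; [2,5) fires=2
i=4 t=6 v=6: → [6,9),[4,7); WM=5
i=5 t=2 v=3: → [2,5),[0,3); WM=5; [0,3) fires=1
i=6 t=4 v=4: → [4,7),[2,5); WM=5
i=7 t=12 v=2: → [12,15),[10,13); WM=11; [4,7) fires=4 [6,9) fires=2
i=8 t=13 v=4: → [12,15); WM=12
i=9 t=8 v=2: DROP (t<12-3); WM=12
i=10 t=14 v=9: → [14,17),[12,15); WM=13; [10,13) fires=1
i=11 t=14 v=1: → [14,17),[12,15); WM=13

9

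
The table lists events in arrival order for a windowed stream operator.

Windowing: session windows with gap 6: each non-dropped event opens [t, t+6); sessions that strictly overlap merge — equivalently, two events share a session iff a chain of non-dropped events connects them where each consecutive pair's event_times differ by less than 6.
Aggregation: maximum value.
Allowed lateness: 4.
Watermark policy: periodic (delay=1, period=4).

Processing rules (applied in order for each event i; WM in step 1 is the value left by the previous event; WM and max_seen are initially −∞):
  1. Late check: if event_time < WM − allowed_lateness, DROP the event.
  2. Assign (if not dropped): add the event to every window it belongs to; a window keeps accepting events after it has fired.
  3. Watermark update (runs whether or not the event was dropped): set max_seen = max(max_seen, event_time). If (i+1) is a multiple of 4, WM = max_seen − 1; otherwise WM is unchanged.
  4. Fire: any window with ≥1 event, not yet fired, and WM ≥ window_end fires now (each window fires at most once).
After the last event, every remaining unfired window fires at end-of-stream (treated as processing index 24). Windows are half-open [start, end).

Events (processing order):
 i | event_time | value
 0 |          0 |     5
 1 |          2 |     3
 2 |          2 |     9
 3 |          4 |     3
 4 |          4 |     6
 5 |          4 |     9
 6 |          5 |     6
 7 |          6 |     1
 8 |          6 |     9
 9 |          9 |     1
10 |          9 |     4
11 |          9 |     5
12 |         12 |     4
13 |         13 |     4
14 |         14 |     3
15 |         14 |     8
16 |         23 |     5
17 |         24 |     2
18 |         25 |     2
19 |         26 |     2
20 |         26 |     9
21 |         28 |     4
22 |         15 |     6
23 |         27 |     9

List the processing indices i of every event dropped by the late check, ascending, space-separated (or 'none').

22

i=0 t=0 v=5: → [0,6); WM=−∞
i=1 t=2 v=3: → [0,8); WM=−∞
i=2 t=2 v=9: → [0,8); WM=−∞
i=3 t=4 v=3: → [0,10); WM=3
i=4 t=4 v=6: → [0,10); WM=3
i=5 t=4 v=9: → [0,10); WM=3
i=6 t=5 v=6: → [0,11); WM=3
i=7 t=6 v=1: → [0,12); WM=5
i=8 t=6 v=9: → [0,12); WM=5
i=9 t=9 v=1: → [0,15); WM=5
i=10 t=9 v=4: → [0,15); WM=5
i=11 t=9 v=5: → [0,15); WM=8
i=12 t=12 v=4: → [0,18); WM=8
i=13 t=13 v=4: → [0,19); WM=8
i=14 t=14 v=3: → [0,20); WM=8
i=15 t=14 v=8: → [0,20); WM=13
i=16 t=23 v=5: → [23,29); WM=13
i=17 t=24 v=2: → [23,30); WM=13
i=18 t=25 v=2: → [23,31); WM=13
i=19 t=26 v=2: → [23,32); WM=25
i=20 t=26 v=9: → [23,32); WM=25
i=21 t=28 v=4: → [23,34); WM=25
i=22 t=15 v=6: DROP (t<25-4); WM=25
i=23 t=27 v=9: → [23,34); WM=27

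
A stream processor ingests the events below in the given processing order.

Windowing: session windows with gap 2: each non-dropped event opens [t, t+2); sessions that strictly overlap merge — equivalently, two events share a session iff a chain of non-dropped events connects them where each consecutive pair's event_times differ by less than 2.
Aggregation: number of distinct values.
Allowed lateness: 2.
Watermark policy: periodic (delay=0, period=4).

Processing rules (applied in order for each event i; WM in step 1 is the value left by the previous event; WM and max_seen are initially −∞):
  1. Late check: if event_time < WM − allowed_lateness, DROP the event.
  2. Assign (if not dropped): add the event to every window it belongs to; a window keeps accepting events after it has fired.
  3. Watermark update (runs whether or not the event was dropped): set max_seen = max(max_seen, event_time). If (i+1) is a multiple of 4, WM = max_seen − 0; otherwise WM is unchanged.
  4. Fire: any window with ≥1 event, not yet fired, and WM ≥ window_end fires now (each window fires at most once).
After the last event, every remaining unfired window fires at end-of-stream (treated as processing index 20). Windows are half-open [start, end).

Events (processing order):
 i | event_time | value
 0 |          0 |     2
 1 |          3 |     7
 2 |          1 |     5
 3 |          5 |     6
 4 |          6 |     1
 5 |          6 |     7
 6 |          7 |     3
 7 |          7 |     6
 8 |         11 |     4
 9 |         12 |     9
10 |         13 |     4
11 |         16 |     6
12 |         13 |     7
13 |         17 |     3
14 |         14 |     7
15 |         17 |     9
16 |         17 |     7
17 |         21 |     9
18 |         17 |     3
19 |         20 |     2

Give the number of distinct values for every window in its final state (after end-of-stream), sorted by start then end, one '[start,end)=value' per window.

i=0 t=0 v=2: → [0,2); WM=−∞
i=1 t=3 v=7: → [3,5); WM=−∞
i=2 t=1 v=5: → [0,3); WM=−∞
i=3 t=5 v=6: → [5,7); WM=5
i=4 t=6 v=1: → [5,8); WM=5
i=5 t=6 v=7: → [5,8); WM=5
i=6 t=7 v=3: → [5,9); WM=5
i=7 t=7 v=6: → [5,9); WM=7
i=8 t=11 v=4: → [11,13); WM=7
i=9 t=12 v=9: → [11,14); WM=7
i=10 t=13 v=4: → [11,15); WM=7
i=11 t=16 v=6: → [16,18); WM=16
i=12 t=13 v=7: DROP (t<16-2); WM=16
i=13 t=17 v=3: → [16,19); WM=16
i=14 t=14 v=7: → [11,16); WM=16
i=15 t=17 v=9: → [16,19); WM=17
i=16 t=17 v=7: → [16,19); WM=17
i=17 t=21 v=9: → [21,23); WM=17
i=18 t=17 v=3: → [16,19); WM=17
i=19 t=20 v=2: → [20,23); WM=21

[0,3)=2 [3,5)=1 [5,9)=4 [11,16)=3 [16,19)=4 [20,23)=2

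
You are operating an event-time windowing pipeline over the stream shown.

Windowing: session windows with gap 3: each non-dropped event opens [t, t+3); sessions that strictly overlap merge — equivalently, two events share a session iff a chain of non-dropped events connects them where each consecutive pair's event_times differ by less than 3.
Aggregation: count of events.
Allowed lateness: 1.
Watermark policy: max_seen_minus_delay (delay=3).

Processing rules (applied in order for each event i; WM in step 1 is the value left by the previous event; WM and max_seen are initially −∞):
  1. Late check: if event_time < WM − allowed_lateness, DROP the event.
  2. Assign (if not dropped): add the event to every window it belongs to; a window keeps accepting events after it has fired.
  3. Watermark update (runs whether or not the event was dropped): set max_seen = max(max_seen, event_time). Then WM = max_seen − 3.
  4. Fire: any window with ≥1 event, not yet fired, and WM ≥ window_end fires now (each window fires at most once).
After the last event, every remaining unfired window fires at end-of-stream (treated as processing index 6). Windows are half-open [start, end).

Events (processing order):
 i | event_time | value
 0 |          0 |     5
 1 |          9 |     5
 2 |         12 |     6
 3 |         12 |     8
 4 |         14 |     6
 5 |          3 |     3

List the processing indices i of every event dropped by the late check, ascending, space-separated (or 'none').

5

i=0 t=0 v=5: → [0,3); WM=-3
i=1 t=9 v=5: → [9,12); WM=6
i=2 t=12 v=6: → [12,15); WM=9
i=3 t=12 v=8: → [12,15); WM=9
i=4 t=14 v=6: → [12,17); WM=11
i=5 t=3 v=3: DROP (t<11-1); WM=11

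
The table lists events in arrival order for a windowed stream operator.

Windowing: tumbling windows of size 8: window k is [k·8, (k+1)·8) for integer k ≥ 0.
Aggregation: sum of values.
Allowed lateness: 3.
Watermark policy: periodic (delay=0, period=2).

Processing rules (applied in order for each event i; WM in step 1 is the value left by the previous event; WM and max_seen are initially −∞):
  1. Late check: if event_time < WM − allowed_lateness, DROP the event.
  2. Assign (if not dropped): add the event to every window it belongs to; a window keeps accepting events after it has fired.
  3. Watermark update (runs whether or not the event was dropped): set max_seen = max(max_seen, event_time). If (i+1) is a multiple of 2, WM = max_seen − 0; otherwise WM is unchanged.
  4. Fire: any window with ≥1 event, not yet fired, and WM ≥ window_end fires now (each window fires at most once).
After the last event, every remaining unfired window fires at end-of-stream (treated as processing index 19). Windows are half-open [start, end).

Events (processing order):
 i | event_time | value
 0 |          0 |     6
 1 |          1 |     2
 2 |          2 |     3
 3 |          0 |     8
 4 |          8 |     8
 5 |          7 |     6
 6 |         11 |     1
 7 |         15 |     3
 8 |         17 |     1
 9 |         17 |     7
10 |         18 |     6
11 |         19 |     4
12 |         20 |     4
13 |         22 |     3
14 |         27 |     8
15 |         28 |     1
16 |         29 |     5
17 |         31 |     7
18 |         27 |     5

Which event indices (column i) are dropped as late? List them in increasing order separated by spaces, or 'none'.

i=0 t=0 v=6: → [0,8); WM=−∞
i=1 t=1 v=2: → [0,8); WM=1
i=2 t=2 v=3: → [0,8); WM=1
i=3 t=0 v=8: → [0,8); WM=2
i=4 t=8 v=8: → [8,16); WM=2
i=5 t=7 v=6: → [0,8); WM=8; [0,8) fires=25
i=6 t=11 v=1: → [8,16); WM=8
i=7 t=15 v=3: → [8,16); WM=15
i=8 t=17 v=1: → [16,24); WM=15
i=9 t=17 v=7: → [16,24); WM=17; [8,16) fires=12
i=10 t=18 v=6: → [16,24); WM=17
i=11 t=19 v=4: → [16,24); WM=19
i=12 t=20 v=4: → [16,24); WM=19
i=13 t=22 v=3: → [16,24); WM=22
i=14 t=27 v=8: → [24,32); WM=22
i=15 t=28 v=1: → [24,32); WM=28; [16,24) fires=25
i=16 t=29 v=5: → [24,32); WM=28
i=17 t=31 v=7: → [24,32); WM=31
i=18 t=27 v=5: DROP (t<31-3); WM=31

18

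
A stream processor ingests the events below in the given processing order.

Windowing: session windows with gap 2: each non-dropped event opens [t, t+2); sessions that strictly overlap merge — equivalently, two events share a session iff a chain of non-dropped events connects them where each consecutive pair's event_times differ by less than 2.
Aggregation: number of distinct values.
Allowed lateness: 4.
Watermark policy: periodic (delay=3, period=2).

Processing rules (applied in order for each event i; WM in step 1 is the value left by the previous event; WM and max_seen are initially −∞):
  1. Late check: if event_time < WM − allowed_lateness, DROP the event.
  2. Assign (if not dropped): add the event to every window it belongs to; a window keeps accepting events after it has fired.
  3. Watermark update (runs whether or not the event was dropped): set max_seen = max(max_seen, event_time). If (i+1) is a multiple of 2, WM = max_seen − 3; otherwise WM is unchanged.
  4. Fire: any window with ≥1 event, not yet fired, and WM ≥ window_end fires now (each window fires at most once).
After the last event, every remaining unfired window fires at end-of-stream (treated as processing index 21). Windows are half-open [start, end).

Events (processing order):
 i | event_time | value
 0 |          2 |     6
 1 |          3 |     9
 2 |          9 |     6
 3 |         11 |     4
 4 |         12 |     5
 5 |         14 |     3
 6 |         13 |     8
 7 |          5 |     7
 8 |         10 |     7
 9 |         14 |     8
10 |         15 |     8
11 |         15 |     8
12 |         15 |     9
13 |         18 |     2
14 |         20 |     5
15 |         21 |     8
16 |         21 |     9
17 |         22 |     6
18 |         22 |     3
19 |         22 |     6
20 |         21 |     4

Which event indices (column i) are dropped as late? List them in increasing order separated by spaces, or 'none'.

i=0 t=2 v=6: → [2,4); WM=−∞
i=1 t=3 v=9: → [2,5); WM=0
i=2 t=9 v=6: → [9,11); WM=0
i=3 t=11 v=4: → [11,13); WM=8
i=4 t=12 v=5: → [11,14); WM=8
i=5 t=14 v=3: → [14,16); WM=11
i=6 t=13 v=8: → [11,16); WM=11
i=7 t=5 v=7: DROP (t<11-4); WM=11
i=8 t=10 v=7: → [9,16); WM=11
i=9 t=14 v=8: → [9,16); WM=11
i=10 t=15 v=8: → [9,17); WM=11
i=11 t=15 v=8: → [9,17); WM=12
i=12 t=15 v=9: → [9,17); WM=12
i=13 t=18 v=2: → [18,20); WM=15
i=14 t=20 v=5: → [20,22); WM=15
i=15 t=21 v=8: → [20,23); WM=18
i=16 t=21 v=9: → [20,23); WM=18
i=17 t=22 v=6: → [20,24); WM=19
i=18 t=22 v=3: → [20,24); WM=19
i=19 t=22 v=6: → [20,24); WM=19
i=20 t=21 v=4: → [20,24); WM=19

7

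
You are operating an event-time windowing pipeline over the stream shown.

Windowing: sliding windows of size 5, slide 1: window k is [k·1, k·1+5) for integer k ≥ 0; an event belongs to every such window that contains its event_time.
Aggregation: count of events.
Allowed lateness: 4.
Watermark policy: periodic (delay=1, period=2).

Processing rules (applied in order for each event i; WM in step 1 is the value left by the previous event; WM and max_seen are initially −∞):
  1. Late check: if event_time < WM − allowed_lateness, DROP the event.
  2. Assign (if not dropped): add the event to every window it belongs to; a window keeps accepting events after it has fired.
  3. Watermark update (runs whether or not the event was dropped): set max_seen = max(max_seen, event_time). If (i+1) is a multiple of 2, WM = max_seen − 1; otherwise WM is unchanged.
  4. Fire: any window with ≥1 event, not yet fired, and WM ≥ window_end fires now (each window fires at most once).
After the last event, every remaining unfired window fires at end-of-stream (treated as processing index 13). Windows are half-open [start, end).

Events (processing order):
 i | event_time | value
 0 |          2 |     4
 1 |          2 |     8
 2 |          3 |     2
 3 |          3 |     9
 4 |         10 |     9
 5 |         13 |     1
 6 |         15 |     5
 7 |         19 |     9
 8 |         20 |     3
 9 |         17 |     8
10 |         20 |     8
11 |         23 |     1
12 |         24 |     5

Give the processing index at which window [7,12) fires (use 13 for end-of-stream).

5

i=0 t=2 v=4: → [2,7),[1,6),[0,5); WM=−∞
i=1 t=2 v=8: → [2,7),[1,6),[0,5); WM=1
i=2 t=3 v=2: → [3,8),[2,7),[1,6),[0,5); WM=1
i=3 t=3 v=9: → [3,8),[2,7),[1,6),[0,5); WM=2
i=4 t=10 v=9: → [10,15),[9,14),[8,13),[7,12),[6,11); WM=2
i=5 t=13 v=1: → [13,18),[12,17),[11,16),[10,15),[9,14); WM=12; [0,5) fires=4 [1,6) fires=4 [2,7) fires=4 [3,8) fires=2 [6,11) fires=1 [7,12) fires=1
i=6 t=15 v=5: → [15,20),[14,19),[13,18),[12,17),[11,16); WM=12
i=7 t=19 v=9: → [19,24),[18,23),[17,22),[16,21),[15,20); WM=18; [8,13) fires=1 [9,14) fires=2 [10,15) fires=2 [11,16) fires=2 [12,17) fires=2 [13,18) fires=2
i=8 t=20 v=3: → [20,25),[19,24),[18,23),[17,22),[16,21); WM=18
i=9 t=17 v=8: → [17,22),[16,21),[15,20),[14,19),[13,18); WM=19; [14,19) fires=2
i=10 t=20 v=8: → [20,25),[19,24),[18,23),[17,22),[16,21); WM=19
i=11 t=23 v=1: → [23,28),[22,27),[21,26),[20,25),[19,24); WM=22; [15,20) fires=3 [16,21) fires=4 [17,22) fires=4
i=12 t=24 v=5: → [24,29),[23,28),[22,27),[21,26),[20,25); WM=22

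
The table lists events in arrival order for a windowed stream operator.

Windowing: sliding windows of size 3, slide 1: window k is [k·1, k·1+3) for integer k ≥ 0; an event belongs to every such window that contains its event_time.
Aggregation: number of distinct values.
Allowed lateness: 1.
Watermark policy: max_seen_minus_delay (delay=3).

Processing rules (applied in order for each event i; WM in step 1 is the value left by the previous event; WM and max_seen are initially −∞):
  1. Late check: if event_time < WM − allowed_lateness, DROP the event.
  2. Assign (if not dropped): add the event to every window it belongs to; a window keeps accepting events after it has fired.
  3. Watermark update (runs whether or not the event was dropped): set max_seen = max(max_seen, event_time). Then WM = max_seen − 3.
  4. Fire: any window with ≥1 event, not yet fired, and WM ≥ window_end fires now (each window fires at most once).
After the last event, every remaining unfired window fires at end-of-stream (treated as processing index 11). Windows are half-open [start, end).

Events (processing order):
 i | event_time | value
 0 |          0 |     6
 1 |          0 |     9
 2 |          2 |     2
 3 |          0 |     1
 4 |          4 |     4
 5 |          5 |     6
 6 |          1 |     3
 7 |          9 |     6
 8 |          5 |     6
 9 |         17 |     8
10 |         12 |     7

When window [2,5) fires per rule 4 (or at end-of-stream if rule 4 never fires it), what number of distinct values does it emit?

i=0 t=0 v=6: → [0,3); WM=-3
i=1 t=0 v=9: → [0,3); WM=-3
i=2 t=2 v=2: → [2,5),[1,4),[0,3); WM=-1
i=3 t=0 v=1: → [0,3); WM=-1
i=4 t=4 v=4: → [4,7),[3,6),[2,5); WM=1
i=5 t=5 v=6: → [5,8),[4,7),[3,6); WM=2
i=6 t=1 v=3: → [1,4),[0,3); WM=2
i=7 t=9 v=6: → [9,12),[8,11),[7,10); WM=6; [0,3) fires=5 [1,4) fires=2 [2,5) fires=2 [3,6) fires=2
i=8 t=5 v=6: → [5,8),[4,7),[3,6); WM=6
i=9 t=17 v=8: → [17,20),[16,19),[15,18); WM=14; [4,7) fires=2 [5,8) fires=1 [7,10) fires=1 [8,11) fires=1 [9,12) fires=1
i=10 t=12 v=7: DROP (t<14-1); WM=14

2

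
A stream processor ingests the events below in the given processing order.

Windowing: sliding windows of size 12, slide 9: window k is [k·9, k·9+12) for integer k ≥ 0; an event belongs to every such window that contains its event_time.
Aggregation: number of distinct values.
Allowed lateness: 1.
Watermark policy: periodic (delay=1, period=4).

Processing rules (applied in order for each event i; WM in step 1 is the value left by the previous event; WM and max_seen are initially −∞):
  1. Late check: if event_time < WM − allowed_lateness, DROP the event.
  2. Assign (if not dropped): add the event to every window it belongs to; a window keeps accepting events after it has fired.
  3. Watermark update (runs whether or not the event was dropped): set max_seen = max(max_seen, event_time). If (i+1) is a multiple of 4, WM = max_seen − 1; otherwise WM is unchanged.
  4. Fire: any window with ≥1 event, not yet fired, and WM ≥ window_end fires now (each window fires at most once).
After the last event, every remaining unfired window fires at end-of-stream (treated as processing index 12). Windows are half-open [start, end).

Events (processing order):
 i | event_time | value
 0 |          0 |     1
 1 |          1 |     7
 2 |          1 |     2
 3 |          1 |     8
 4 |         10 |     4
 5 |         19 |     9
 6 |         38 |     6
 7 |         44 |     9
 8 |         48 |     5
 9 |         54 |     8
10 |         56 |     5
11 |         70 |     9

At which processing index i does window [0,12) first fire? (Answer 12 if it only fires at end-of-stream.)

i=0 t=0 v=1: → [0,12); WM=−∞
i=1 t=1 v=7: → [0,12); WM=−∞
i=2 t=1 v=2: → [0,12); WM=−∞
i=3 t=1 v=8: → [0,12); WM=0
i=4 t=10 v=4: → [9,21),[0,12); WM=0
i=5 t=19 v=9: → [18,30),[9,21); WM=0
i=6 t=38 v=6: → [36,48),[27,39); WM=0
i=7 t=44 v=9: → [36,48); WM=43; [0,12) fires=5 [9,21) fires=2 [18,30) fires=1 [27,39) fires=1
i=8 t=48 v=5: → [45,57); WM=43
i=9 t=54 v=8: → [54,66),[45,57); WM=43
i=10 t=56 v=5: → [54,66),[45,57); WM=43
i=11 t=70 v=9: → [63,75); WM=69; [36,48) fires=2 [45,57) fires=2 [54,66) fires=2

7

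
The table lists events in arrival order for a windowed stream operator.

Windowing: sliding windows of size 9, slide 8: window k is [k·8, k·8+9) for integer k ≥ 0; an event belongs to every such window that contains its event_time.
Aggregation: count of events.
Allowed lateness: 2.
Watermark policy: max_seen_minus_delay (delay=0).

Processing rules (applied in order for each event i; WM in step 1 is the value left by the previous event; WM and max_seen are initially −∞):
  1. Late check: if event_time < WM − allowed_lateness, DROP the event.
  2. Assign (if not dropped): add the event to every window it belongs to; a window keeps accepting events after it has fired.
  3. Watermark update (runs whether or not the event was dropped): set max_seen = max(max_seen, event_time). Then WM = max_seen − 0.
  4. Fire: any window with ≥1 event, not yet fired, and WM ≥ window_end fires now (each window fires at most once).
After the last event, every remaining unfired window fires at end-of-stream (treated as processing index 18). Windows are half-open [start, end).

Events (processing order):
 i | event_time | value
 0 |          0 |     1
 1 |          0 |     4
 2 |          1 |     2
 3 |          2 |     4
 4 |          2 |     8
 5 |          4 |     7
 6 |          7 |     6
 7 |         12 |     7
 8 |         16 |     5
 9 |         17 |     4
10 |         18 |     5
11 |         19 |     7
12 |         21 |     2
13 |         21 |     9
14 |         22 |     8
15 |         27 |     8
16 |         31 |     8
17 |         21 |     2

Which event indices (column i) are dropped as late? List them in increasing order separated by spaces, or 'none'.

17

i=0 t=0 v=1: → [0,9); WM=0
i=1 t=0 v=4: → [0,9); WM=0
i=2 t=1 v=2: → [0,9); WM=1
i=3 t=2 v=4: → [0,9); WM=2
i=4 t=2 v=8: → [0,9); WM=2
i=5 t=4 v=7: → [0,9); WM=4
i=6 t=7 v=6: → [0,9); WM=7
i=7 t=12 v=7: → [8,17); WM=12; [0,9) fires=7
i=8 t=16 v=5: → [16,25),[8,17); WM=16
i=9 t=17 v=4: → [16,25); WM=17; [8,17) fires=2
i=10 t=18 v=5: → [16,25); WM=18
i=11 t=19 v=7: → [16,25); WM=19
i=12 t=21 v=2: → [16,25); WM=21
i=13 t=21 v=9: → [16,25); WM=21
i=14 t=22 v=8: → [16,25); WM=22
i=15 t=27 v=8: → [24,33); WM=27; [16,25) fires=7
i=16 t=31 v=8: → [24,33); WM=31
i=17 t=21 v=2: DROP (t<31-2); WM=31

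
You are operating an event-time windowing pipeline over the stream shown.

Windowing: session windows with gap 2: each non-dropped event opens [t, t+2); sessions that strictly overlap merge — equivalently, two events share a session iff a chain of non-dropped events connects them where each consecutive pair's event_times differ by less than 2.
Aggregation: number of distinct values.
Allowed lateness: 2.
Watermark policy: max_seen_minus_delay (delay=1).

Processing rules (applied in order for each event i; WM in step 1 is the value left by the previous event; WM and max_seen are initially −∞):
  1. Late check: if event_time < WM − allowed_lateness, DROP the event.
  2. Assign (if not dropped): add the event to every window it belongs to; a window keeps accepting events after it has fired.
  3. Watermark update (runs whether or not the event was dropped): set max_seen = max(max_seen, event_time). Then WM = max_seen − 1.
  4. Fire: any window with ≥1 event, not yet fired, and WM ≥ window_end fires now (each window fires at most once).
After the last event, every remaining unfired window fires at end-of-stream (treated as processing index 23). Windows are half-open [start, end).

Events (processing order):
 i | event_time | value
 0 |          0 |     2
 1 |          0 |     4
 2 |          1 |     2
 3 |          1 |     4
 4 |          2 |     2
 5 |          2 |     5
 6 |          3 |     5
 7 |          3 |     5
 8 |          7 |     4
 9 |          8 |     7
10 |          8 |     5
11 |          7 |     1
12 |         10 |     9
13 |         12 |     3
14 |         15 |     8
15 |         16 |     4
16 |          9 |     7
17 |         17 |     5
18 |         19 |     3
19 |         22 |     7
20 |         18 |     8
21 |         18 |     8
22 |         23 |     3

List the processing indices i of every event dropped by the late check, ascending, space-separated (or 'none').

16 20 21

i=0 t=0 v=2: → [0,2); WM=-1
i=1 t=0 v=4: → [0,2); WM=-1
i=2 t=1 v=2: → [0,3); WM=0
i=3 t=1 v=4: → [0,3); WM=0
i=4 t=2 v=2: → [0,4); WM=1
i=5 t=2 v=5: → [0,4); WM=1
i=6 t=3 v=5: → [0,5); WM=2
i=7 t=3 v=5: → [0,5); WM=2
i=8 t=7 v=4: → [7,9); WM=6
i=9 t=8 v=7: → [7,10); WM=7
i=10 t=8 v=5: → [7,10); WM=7
i=11 t=7 v=1: → [7,10); WM=7
i=12 t=10 v=9: → [10,12); WM=9
i=13 t=12 v=3: → [12,14); WM=11
i=14 t=15 v=8: → [15,17); WM=14
i=15 t=16 v=4: → [15,18); WM=15
i=16 t=9 v=7: DROP (t<15-2); WM=15
i=17 t=17 v=5: → [15,19); WM=16
i=18 t=19 v=3: → [19,21); WM=18
i=19 t=22 v=7: → [22,24); WM=21
i=20 t=18 v=8: DROP (t<21-2); WM=21
i=21 t=18 v=8: DROP (t<21-2); WM=21
i=22 t=23 v=3: → [22,25); WM=22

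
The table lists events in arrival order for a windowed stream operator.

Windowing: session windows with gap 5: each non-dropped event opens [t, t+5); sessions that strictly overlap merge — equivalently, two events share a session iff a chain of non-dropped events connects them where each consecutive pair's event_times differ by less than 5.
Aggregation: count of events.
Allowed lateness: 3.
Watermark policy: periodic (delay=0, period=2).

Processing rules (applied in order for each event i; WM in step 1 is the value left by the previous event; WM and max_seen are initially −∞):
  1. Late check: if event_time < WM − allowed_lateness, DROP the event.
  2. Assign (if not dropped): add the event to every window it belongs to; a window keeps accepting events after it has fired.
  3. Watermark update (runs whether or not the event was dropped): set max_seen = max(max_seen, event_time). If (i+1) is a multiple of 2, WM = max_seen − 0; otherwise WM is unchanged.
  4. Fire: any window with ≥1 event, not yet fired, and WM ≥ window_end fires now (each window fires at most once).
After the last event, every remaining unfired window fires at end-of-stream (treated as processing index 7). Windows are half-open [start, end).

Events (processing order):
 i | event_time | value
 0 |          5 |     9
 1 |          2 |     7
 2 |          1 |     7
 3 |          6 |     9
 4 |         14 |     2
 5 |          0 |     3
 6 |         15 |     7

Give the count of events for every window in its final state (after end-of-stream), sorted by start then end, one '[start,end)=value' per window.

i=0 t=5 v=9: → [5,10); WM=−∞
i=1 t=2 v=7: → [2,10); WM=5
i=2 t=1 v=7: DROP (t<5-3); WM=5
i=3 t=6 v=9: → [2,11); WM=6
i=4 t=14 v=2: → [14,19); WM=6
i=5 t=0 v=3: DROP (t<6-3); WM=14
i=6 t=15 v=7: → [14,20); WM=14

[2,11)=3 [14,20)=2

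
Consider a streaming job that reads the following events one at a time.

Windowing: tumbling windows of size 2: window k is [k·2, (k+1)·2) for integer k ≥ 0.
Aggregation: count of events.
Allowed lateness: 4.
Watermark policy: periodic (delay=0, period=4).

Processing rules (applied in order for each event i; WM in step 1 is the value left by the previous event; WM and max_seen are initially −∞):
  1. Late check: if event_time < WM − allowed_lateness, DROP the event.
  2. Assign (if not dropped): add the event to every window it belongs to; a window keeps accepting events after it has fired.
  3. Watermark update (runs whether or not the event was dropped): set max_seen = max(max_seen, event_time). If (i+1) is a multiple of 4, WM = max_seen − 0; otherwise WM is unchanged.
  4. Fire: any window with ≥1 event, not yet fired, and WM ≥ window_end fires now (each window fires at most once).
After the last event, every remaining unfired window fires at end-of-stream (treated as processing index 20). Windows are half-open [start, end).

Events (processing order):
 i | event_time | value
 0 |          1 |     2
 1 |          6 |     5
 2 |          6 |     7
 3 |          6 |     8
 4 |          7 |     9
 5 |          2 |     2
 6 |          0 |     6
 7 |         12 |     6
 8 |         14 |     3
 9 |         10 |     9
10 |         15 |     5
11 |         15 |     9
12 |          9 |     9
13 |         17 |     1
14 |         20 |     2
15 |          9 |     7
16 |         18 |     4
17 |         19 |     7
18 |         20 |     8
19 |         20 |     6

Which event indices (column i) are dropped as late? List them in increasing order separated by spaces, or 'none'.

i=0 t=1 v=2: → [0,2); WM=−∞
i=1 t=6 v=5: → [6,8); WM=−∞
i=2 t=6 v=7: → [6,8); WM=−∞
i=3 t=6 v=8: → [6,8); WM=6; [0,2) fires=1
i=4 t=7 v=9: → [6,8); WM=6
i=5 t=2 v=2: → [2,4); WM=6; [2,4) fires=1
i=6 t=0 v=6: DROP (t<6-4); WM=6
i=7 t=12 v=6: → [12,14); WM=12; [6,8) fires=4
i=8 t=14 v=3: → [14,16); WM=12
i=9 t=10 v=9: → [10,12); WM=12; [10,12) fires=1
i=10 t=15 v=5: → [14,16); WM=12
i=11 t=15 v=9: → [14,16); WM=15; [12,14) fires=1
i=12 t=9 v=9: DROP (t<15-4); WM=15
i=13 t=17 v=1: → [16,18); WM=15
i=14 t=20 v=2: → [20,22); WM=15
i=15 t=9 v=7: DROP (t<15-4); WM=20; [14,16) fires=3 [16,18) fires=1
i=16 t=18 v=4: → [18,20); WM=20; [18,20) fires=1
i=17 t=19 v=7: → [18,20); WM=20
i=18 t=20 v=8: → [20,22); WM=20
i=19 t=20 v=6: → [20,22); WM=20

6 12 15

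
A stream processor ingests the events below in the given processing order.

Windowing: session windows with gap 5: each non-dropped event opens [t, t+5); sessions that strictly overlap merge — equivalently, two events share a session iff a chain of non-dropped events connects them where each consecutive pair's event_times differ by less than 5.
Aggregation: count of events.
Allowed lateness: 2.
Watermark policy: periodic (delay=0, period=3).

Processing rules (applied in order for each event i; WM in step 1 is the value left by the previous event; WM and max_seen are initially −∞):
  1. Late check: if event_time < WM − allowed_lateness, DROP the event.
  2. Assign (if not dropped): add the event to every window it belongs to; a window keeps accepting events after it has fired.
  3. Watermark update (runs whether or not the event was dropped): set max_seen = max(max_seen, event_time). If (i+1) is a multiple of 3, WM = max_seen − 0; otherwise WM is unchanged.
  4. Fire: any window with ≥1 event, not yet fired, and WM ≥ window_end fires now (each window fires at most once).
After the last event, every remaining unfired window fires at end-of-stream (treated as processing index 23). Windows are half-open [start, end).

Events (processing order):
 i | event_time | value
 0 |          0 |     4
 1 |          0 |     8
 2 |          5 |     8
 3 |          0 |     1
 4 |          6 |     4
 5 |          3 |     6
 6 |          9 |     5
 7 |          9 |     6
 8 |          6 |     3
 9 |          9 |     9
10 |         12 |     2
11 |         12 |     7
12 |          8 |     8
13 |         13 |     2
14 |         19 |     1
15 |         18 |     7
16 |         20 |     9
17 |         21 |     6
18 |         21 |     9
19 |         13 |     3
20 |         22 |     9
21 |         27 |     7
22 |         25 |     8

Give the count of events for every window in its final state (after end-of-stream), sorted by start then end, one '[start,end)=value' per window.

i=0 t=0 v=4: → [0,5); WM=−∞
i=1 t=0 v=8: → [0,5); WM=−∞
i=2 t=5 v=8: → [5,10); WM=5
i=3 t=0 v=1: DROP (t<5-2); WM=5
i=4 t=6 v=4: → [5,11); WM=5
i=5 t=3 v=6: → [0,11); WM=6
i=6 t=9 v=5: → [0,14); WM=6
i=7 t=9 v=6: → [0,14); WM=6
i=8 t=6 v=3: → [0,14); WM=9
i=9 t=9 v=9: → [0,14); WM=9
i=10 t=12 v=2: → [0,17); WM=9
i=11 t=12 v=7: → [0,17); WM=12
i=12 t=8 v=8: DROP (t<12-2); WM=12
i=13 t=13 v=2: → [0,18); WM=12
i=14 t=19 v=1: → [19,24); WM=19
i=15 t=18 v=7: → [18,24); WM=19
i=16 t=20 v=9: → [18,25); WM=19
i=17 t=21 v=6: → [18,26); WM=21
i=18 t=21 v=9: → [18,26); WM=21
i=19 t=13 v=3: DROP (t<21-2); WM=21
i=20 t=22 v=9: → [18,27); WM=22
i=21 t=27 v=7: → [27,32); WM=22
i=22 t=25 v=8: → [18,32); WM=22

[0,18)=12 [18,32)=8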